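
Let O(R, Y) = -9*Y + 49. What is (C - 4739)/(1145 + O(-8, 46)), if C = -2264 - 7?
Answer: -701/78 ≈ -8.9872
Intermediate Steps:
O(R, Y) = 49 - 9*Y
C = -2271
(C - 4739)/(1145 + O(-8, 46)) = (-2271 - 4739)/(1145 + (49 - 9*46)) = -7010/(1145 + (49 - 414)) = -7010/(1145 - 365) = -7010/780 = -7010*1/780 = -701/78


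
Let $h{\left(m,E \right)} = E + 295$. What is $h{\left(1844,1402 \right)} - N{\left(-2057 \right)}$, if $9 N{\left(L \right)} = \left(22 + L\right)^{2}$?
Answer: $- \frac{4125952}{9} \approx -4.5844 \cdot 10^{5}$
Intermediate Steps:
$N{\left(L \right)} = \frac{\left(22 + L\right)^{2}}{9}$
$h{\left(m,E \right)} = 295 + E$
$h{\left(1844,1402 \right)} - N{\left(-2057 \right)} = \left(295 + 1402\right) - \frac{\left(22 - 2057\right)^{2}}{9} = 1697 - \frac{\left(-2035\right)^{2}}{9} = 1697 - \frac{1}{9} \cdot 4141225 = 1697 - \frac{4141225}{9} = - \frac{4125952}{9}$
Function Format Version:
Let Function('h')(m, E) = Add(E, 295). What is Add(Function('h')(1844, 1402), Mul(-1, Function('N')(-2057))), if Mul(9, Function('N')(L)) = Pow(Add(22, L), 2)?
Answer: Rational(-4125952, 9) ≈ -4.5844e+5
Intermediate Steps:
Function('N')(L) = Mul(Rational(1, 9), Pow(Add(22, L), 2))
Function('h')(m, E) = Add(295, E)
Add(Function('h')(1844, 1402), Mul(-1, Function('N')(-2057))) = Add(Add(295, 1402), Mul(-1, Mul(Rational(1, 9), Pow(Add(22, -2057), 2)))) = Add(1697, Mul(-1, Mul(Rational(1, 9), Pow(-2035, 2)))) = Add(1697, Mul(-1, Mul(Rational(1, 9), 4141225))) = Add(1697, Mul(-1, Rational(4141225, 9))) = Add(1697, Rational(-4141225, 9)) = Rational(-4125952, 9)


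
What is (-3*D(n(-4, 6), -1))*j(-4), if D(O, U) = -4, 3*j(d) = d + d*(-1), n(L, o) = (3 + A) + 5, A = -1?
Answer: 0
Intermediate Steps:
n(L, o) = 7 (n(L, o) = (3 - 1) + 5 = 2 + 5 = 7)
j(d) = 0 (j(d) = (d + d*(-1))/3 = (d - d)/3 = (⅓)*0 = 0)
(-3*D(n(-4, 6), -1))*j(-4) = -3*(-4)*0 = 12*0 = 0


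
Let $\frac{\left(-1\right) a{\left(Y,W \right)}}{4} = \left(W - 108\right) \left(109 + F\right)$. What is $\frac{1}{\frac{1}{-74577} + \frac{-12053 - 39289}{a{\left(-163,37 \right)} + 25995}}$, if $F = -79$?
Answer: $- \frac{95334265}{141813587} \approx -0.67225$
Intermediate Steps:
$a{\left(Y,W \right)} = 12960 - 120 W$ ($a{\left(Y,W \right)} = - 4 \left(W - 108\right) \left(109 - 79\right) = - 4 \left(-108 + W\right) 30 = - 4 \left(-3240 + 30 W\right) = 12960 - 120 W$)
$\frac{1}{\frac{1}{-74577} + \frac{-12053 - 39289}{a{\left(-163,37 \right)} + 25995}} = \frac{1}{\frac{1}{-74577} + \frac{-12053 - 39289}{\left(12960 - 4440\right) + 25995}} = \frac{1}{- \frac{1}{74577} - \frac{51342}{\left(12960 - 4440\right) + 25995}} = \frac{1}{- \frac{1}{74577} - \frac{51342}{8520 + 25995}} = \frac{1}{- \frac{1}{74577} - \frac{51342}{34515}} = \frac{1}{- \frac{1}{74577} - \frac{17114}{11505}} = \frac{1}{- \frac{141813587}{95334265}} = - \frac{95334265}{141813587}$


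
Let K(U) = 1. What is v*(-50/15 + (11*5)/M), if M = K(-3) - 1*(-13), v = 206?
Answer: 2575/21 ≈ 122.62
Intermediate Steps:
M = 14 (M = 1 - 1*(-13) = 1 + 13 = 14)
v*(-50/15 + (11*5)/M) = 206*(-50/15 + (11*5)/14) = 206*(-50*1/15 + 55*(1/14)) = 206*(-10/3 + 55/14) = 206*(25/42) = 2575/21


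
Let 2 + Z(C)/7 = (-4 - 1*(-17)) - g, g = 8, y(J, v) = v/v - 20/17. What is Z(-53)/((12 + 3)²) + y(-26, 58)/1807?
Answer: 214808/2303925 ≈ 0.093236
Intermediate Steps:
y(J, v) = -3/17 (y(J, v) = 1 - 20*1/17 = 1 - 20/17 = -3/17)
Z(C) = 21 (Z(C) = -14 + 7*((-4 - 1*(-17)) - 1*8) = -14 + 7*((-4 + 17) - 8) = -14 + 7*(13 - 8) = -14 + 7*5 = -14 + 35 = 21)
Z(-53)/((12 + 3)²) + y(-26, 58)/1807 = 21/((12 + 3)²) - 3/17/1807 = 21/(15²) - 3/17*1/1807 = 21/225 - 3/30719 = 21*(1/225) - 3/30719 = 7/75 - 3/30719 = 214808/2303925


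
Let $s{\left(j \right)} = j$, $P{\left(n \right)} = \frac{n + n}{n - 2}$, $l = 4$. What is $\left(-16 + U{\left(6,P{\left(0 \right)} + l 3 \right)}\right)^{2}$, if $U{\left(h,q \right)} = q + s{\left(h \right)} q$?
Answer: $4624$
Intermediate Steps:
$P{\left(n \right)} = \frac{2 n}{-2 + n}$
$U{\left(h,q \right)} = q + h q$
$\left(-16 + U{\left(6,P{\left(0 \right)} + l 3 \right)}\right)^{2} = \left(-16 + \left(2 \cdot 0 \frac{1}{-2 + 0} + 4 \cdot 3\right) \left(1 + 6\right)\right)^{2} = \left(-16 + \left(2 \cdot 0 \frac{1}{-2} + 12\right) 7\right)^{2} = \left(-16 + \left(2 \cdot 0 \left(- \frac{1}{2}\right) + 12\right) 7\right)^{2} = \left(-16 + \left(0 + 12\right) 7\right)^{2} = \left(-16 + 12 \cdot 7\right)^{2} = \left(-16 + 84\right)^{2} = 68^{2} = 4624$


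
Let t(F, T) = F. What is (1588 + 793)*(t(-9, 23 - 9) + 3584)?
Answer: 8512075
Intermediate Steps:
(1588 + 793)*(t(-9, 23 - 9) + 3584) = (1588 + 793)*(-9 + 3584) = 2381*3575 = 8512075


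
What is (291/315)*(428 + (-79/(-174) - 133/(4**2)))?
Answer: 56729189/146160 ≈ 388.13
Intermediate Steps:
(291/315)*(428 + (-79/(-174) - 133/(4**2))) = (291*(1/315))*(428 + (-79*(-1/174) - 133/16)) = 97*(428 + (79/174 - 133*1/16))/105 = 97*(428 + (79/174 - 133/16))/105 = 97*(428 - 10939/1392)/105 = (97/105)*(584837/1392) = 56729189/146160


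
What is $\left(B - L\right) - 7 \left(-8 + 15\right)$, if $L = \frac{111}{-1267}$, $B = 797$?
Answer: $\frac{947827}{1267} \approx 748.09$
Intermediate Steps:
$L = - \frac{111}{1267}$ ($L = 111 \left(- \frac{1}{1267}\right) = - \frac{111}{1267} \approx -0.087609$)
$\left(B - L\right) - 7 \left(-8 + 15\right) = \left(797 - - \frac{111}{1267}\right) - 7 \left(-8 + 15\right) = \left(797 + \frac{111}{1267}\right) - 7 \cdot 7 = \frac{1009910}{1267} - 49 = \frac{947827}{1267}$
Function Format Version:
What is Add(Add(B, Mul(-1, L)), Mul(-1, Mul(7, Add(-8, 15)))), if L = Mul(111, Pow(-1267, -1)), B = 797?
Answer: Rational(947827, 1267) ≈ 748.09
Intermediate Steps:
L = Rational(-111, 1267) (L = Mul(111, Rational(-1, 1267)) = Rational(-111, 1267) ≈ -0.087609)
Add(Add(B, Mul(-1, L)), Mul(-1, Mul(7, Add(-8, 15)))) = Add(Add(797, Mul(-1, Rational(-111, 1267))), Mul(-1, Mul(7, Add(-8, 15)))) = Add(Add(797, Rational(111, 1267)), Mul(-1, Mul(7, 7))) = Add(Rational(1009910, 1267), Mul(-1, 49)) = Add(Rational(1009910, 1267), -49) = Rational(947827, 1267)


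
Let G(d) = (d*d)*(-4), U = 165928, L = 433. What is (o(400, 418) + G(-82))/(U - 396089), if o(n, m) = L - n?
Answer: 26863/230161 ≈ 0.11671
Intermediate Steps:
o(n, m) = 433 - n
G(d) = -4*d² (G(d) = d²*(-4) = -4*d²)
(o(400, 418) + G(-82))/(U - 396089) = ((433 - 1*400) - 4*(-82)²)/(165928 - 396089) = ((433 - 400) - 4*6724)/(-230161) = (33 - 26896)*(-1/230161) = -26863*(-1/230161) = 26863/230161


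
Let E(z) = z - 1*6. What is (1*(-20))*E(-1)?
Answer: 140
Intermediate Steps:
E(z) = -6 + z (E(z) = z - 6 = -6 + z)
(1*(-20))*E(-1) = (1*(-20))*(-6 - 1) = -20*(-7) = 140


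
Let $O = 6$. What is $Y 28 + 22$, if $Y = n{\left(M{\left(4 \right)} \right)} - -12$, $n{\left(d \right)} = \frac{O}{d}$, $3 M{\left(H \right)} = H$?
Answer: $484$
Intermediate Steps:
$M{\left(H \right)} = \frac{H}{3}$
$n{\left(d \right)} = \frac{6}{d}$
$Y = \frac{33}{2}$ ($Y = \frac{6}{\frac{1}{3} \cdot 4} - -12 = \frac{6}{\frac{4}{3}} + 12 = 6 \cdot \frac{3}{4} + 12 = \frac{9}{2} + 12 = \frac{33}{2} \approx 16.5$)
$Y 28 + 22 = \frac{33}{2} \cdot 28 + 22 = 462 + 22 = 484$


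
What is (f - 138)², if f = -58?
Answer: 38416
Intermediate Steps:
(f - 138)² = (-58 - 138)² = (-196)² = 38416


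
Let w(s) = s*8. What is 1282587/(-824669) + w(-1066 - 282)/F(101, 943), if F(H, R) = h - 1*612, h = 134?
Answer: 4140076955/197095891 ≈ 21.005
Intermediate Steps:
w(s) = 8*s
F(H, R) = -478 (F(H, R) = 134 - 1*612 = 134 - 612 = -478)
1282587/(-824669) + w(-1066 - 282)/F(101, 943) = 1282587/(-824669) + (8*(-1066 - 282))/(-478) = 1282587*(-1/824669) + (8*(-1348))*(-1/478) = -1282587/824669 - 10784*(-1/478) = -1282587/824669 + 5392/239 = 4140076955/197095891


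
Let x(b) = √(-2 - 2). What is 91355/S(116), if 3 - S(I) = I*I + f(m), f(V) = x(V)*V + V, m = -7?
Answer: -614179665/90397556 - 639485*I/90397556 ≈ -6.7942 - 0.0070741*I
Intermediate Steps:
x(b) = 2*I (x(b) = √(-4) = 2*I)
f(V) = V + 2*I*V (f(V) = (2*I)*V + V = 2*I*V + V = V + 2*I*V)
S(I) = 10 - I² + 14*I (S(I) = 3 - (I*I - 7*(1 + 2*I)) = 3 - (I² + (-7 - 14*I)) = 3 - (-7 + I² - 14*I) = 3 + (7 - I² + 14*I) = 10 - I² + 14*I)
91355/S(116) = 91355/(10 - 1*116² + 14*I) = 91355/(10 - 1*13456 + 14*I) = 91355/(10 - 13456 + 14*I) = 91355/(-13446 + 14*I) = 91355*((-13446 - 14*I)/180795112) = 91355*(-13446 - 14*I)/180795112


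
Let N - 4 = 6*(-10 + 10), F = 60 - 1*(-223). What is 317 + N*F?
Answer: 1449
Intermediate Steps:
F = 283 (F = 60 + 223 = 283)
N = 4 (N = 4 + 6*(-10 + 10) = 4 + 6*0 = 4 + 0 = 4)
317 + N*F = 317 + 4*283 = 317 + 1132 = 1449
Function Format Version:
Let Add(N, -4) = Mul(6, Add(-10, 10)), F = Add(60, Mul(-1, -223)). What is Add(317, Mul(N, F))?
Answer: 1449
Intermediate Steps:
F = 283 (F = Add(60, 223) = 283)
N = 4 (N = Add(4, Mul(6, Add(-10, 10))) = Add(4, Mul(6, 0)) = Add(4, 0) = 4)
Add(317, Mul(N, F)) = Add(317, Mul(4, 283)) = Add(317, 1132) = 1449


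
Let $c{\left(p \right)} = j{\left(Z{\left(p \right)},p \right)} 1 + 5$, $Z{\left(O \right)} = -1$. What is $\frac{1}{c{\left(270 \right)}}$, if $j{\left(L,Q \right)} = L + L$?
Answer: $\frac{1}{3} \approx 0.33333$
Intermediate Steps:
$j{\left(L,Q \right)} = 2 L$
$c{\left(p \right)} = 3$ ($c{\left(p \right)} = 2 \left(-1\right) 1 + 5 = \left(-2\right) 1 + 5 = -2 + 5 = 3$)
$\frac{1}{c{\left(270 \right)}} = \frac{1}{3}$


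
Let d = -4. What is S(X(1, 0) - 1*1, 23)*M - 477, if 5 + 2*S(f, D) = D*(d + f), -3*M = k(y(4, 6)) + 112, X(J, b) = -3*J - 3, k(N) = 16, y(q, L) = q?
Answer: 5027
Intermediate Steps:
X(J, b) = -3 - 3*J
M = -128/3 (M = -(16 + 112)/3 = -⅓*128 = -128/3 ≈ -42.667)
S(f, D) = -5/2 + D*(-4 + f)/2 (S(f, D) = -5/2 + (D*(-4 + f))/2 = -5/2 + D*(-4 + f)/2)
S(X(1, 0) - 1*1, 23)*M - 477 = (-5/2 - 2*23 + (½)*23*((-3 - 3*1) - 1*1))*(-128/3) - 477 = (-5/2 - 46 + (½)*23*((-3 - 3) - 1))*(-128/3) - 477 = (-5/2 - 46 + (½)*23*(-6 - 1))*(-128/3) - 477 = (-5/2 - 46 + (½)*23*(-7))*(-128/3) - 477 = (-5/2 - 46 - 161/2)*(-128/3) - 477 = -129*(-128/3) - 477 = 5504 - 477 = 5027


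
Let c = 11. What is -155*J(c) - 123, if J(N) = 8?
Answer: -1363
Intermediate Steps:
-155*J(c) - 123 = -155*8 - 123 = -1240 - 123 = -1363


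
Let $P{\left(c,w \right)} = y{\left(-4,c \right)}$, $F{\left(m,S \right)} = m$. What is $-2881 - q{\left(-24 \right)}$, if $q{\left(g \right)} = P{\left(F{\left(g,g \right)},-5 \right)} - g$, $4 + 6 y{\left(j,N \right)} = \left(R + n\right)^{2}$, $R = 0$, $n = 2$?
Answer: $-2905$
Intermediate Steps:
$y{\left(j,N \right)} = 0$ ($y{\left(j,N \right)} = - \frac{2}{3} + \frac{\left(0 + 2\right)^{2}}{6} = - \frac{2}{3} + \frac{2^{2}}{6} = - \frac{2}{3} + \frac{1}{6} \cdot 4 = - \frac{2}{3} + \frac{2}{3} = 0$)
$P{\left(c,w \right)} = 0$
$q{\left(g \right)} = - g$ ($q{\left(g \right)} = 0 - g = - g$)
$-2881 - q{\left(-24 \right)} = -2881 - \left(-1\right) \left(-24\right) = -2881 - 24 = -2905$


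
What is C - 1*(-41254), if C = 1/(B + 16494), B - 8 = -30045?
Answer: 558702921/13543 ≈ 41254.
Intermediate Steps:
B = -30037 (B = 8 - 30045 = -30037)
C = -1/13543 (C = 1/(-30037 + 16494) = 1/(-13543) = -1/13543 ≈ -7.3839e-5)
C - 1*(-41254) = -1/13543 - 1*(-41254) = -1/13543 + 41254 = 558702921/13543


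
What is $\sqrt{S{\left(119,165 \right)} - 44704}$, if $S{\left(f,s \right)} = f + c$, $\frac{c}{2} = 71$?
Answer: $7 i \sqrt{907} \approx 210.82 i$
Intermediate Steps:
$c = 142$ ($c = 2 \cdot 71 = 142$)
$S{\left(f,s \right)} = 142 + f$ ($S{\left(f,s \right)} = f + 142 = 142 + f$)
$\sqrt{S{\left(119,165 \right)} - 44704} = \sqrt{\left(142 + 119\right) - 44704} = \sqrt{261 - 44704} = \sqrt{-44443} = 7 i \sqrt{907}$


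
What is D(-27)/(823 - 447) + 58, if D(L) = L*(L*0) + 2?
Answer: 10905/188 ≈ 58.005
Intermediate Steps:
D(L) = 2 (D(L) = L*0 + 2 = 0 + 2 = 2)
D(-27)/(823 - 447) + 58 = 2/(823 - 447) + 58 = 2/376 + 58 = (1/376)*2 + 58 = 1/188 + 58 = 10905/188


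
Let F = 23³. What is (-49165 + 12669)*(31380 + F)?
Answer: -1589291312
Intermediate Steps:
F = 12167
(-49165 + 12669)*(31380 + F) = (-49165 + 12669)*(31380 + 12167) = -36496*43547 = -1589291312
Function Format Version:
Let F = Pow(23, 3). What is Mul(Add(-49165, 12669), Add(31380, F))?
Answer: -1589291312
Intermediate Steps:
F = 12167
Mul(Add(-49165, 12669), Add(31380, F)) = Mul(Add(-49165, 12669), Add(31380, 12167)) = Mul(-36496, 43547) = -1589291312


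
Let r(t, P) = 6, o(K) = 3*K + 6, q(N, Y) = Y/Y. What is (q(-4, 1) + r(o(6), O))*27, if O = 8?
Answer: 189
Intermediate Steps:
q(N, Y) = 1
o(K) = 6 + 3*K
(q(-4, 1) + r(o(6), O))*27 = (1 + 6)*27 = 7*27 = 189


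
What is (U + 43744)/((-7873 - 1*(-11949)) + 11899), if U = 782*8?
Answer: 2000/639 ≈ 3.1299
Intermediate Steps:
U = 6256
(U + 43744)/((-7873 - 1*(-11949)) + 11899) = (6256 + 43744)/((-7873 - 1*(-11949)) + 11899) = 50000/((-7873 + 11949) + 11899) = 50000/(4076 + 11899) = 50000/15975 = 50000*(1/15975) = 2000/639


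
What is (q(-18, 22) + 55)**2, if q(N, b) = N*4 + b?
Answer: 25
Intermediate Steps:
q(N, b) = b + 4*N (q(N, b) = 4*N + b = b + 4*N)
(q(-18, 22) + 55)**2 = ((22 + 4*(-18)) + 55)**2 = ((22 - 72) + 55)**2 = (-50 + 55)**2 = 5**2 = 25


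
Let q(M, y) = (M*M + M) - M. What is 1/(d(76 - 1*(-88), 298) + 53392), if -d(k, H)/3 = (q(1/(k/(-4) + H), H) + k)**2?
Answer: -4362470401/119078057057915 ≈ -3.6635e-5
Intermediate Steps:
q(M, y) = M**2 (q(M, y) = (M**2 + M) - M = (M + M**2) - M = M**2)
d(k, H) = -3*(k + (H - k/4)**(-2))**2 (d(k, H) = -3*((1/(k/(-4) + H))**2 + k)**2 = -3*((1/(k*(-1/4) + H))**2 + k)**2 = -3*((1/(-k/4 + H))**2 + k)**2 = -3*((1/(H - k/4))**2 + k)**2 = -3*((H - k/4)**(-2) + k)**2 = -3*(k + (H - k/4)**(-2))**2)
1/(d(76 - 1*(-88), 298) + 53392) = 1/(-3*(16 + (76 - 1*(-88))*(-(76 - 1*(-88)) + 4*298)**2)**2/(-(76 - 1*(-88)) + 4*298)**4 + 53392) = 1/(-3*(16 + (76 + 88)*(-(76 + 88) + 1192)**2)**2/(-(76 + 88) + 1192)**4 + 53392) = 1/(-3*(16 + 164*(-1*164 + 1192)**2)**2/(-1*164 + 1192)**4 + 53392) = 1/(-3*(16 + 164*(-164 + 1192)**2)**2/(-164 + 1192)**4 + 53392) = 1/(-3*(16 + 164*1028**2)**2/1028**4 + 53392) = 1/(-3*(16 + 164*1056784)**2*1/1116792422656 + 53392) = 1/(-3*(16 + 173312576)**2*1/1116792422656 + 53392) = 1/(-3*173312592**2*1/1116792422656 + 53392) = 1/(-3*30037254545758464*1/1116792422656 + 53392) = 1/(-351999076708107/4362470401 + 53392) = 1/(-119078057057915/4362470401) = -4362470401/119078057057915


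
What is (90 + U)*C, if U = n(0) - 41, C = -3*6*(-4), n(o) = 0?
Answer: 3528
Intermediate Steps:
C = 72 (C = -18*(-4) = 72)
U = -41 (U = 0 - 41 = -41)
(90 + U)*C = (90 - 41)*72 = 49*72 = 3528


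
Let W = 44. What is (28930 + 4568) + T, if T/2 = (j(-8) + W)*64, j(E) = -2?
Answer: 38874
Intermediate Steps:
T = 5376 (T = 2*((-2 + 44)*64) = 2*(42*64) = 2*2688 = 5376)
(28930 + 4568) + T = (28930 + 4568) + 5376 = 33498 + 5376 = 38874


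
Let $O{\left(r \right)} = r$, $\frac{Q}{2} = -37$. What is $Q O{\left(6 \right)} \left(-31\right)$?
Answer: $13764$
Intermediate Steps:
$Q = -74$ ($Q = 2 \left(-37\right) = -74$)
$Q O{\left(6 \right)} \left(-31\right) = \left(-74\right) 6 \left(-31\right) = \left(-444\right) \left(-31\right) = 13764$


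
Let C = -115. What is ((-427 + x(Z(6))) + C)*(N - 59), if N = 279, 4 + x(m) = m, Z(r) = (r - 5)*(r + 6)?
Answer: -117480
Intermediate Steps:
Z(r) = (-5 + r)*(6 + r)
x(m) = -4 + m
((-427 + x(Z(6))) + C)*(N - 59) = ((-427 + (-4 + (-30 + 6 + 6²))) - 115)*(279 - 59) = ((-427 + (-4 + (-30 + 6 + 36))) - 115)*220 = ((-427 + (-4 + 12)) - 115)*220 = ((-427 + 8) - 115)*220 = (-419 - 115)*220 = -534*220 = -117480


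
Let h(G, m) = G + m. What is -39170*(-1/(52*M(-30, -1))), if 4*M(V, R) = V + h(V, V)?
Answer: -3917/117 ≈ -33.479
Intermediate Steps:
M(V, R) = 3*V/4 (M(V, R) = (V + (V + V))/4 = (V + 2*V)/4 = (3*V)/4 = 3*V/4)
-39170*(-1/(52*M(-30, -1))) = -39170/(((3/4)*(-30))*(-52)) = -39170/((-45/2*(-52))) = -39170/1170 = -39170*1/1170 = -3917/117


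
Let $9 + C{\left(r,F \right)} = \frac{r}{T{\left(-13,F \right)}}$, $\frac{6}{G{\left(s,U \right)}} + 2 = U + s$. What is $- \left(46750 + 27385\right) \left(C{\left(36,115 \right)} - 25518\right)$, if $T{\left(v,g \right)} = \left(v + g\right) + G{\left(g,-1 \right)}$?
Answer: $\frac{240337085167}{127} \approx 1.8924 \cdot 10^{9}$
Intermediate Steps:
$G{\left(s,U \right)} = \frac{6}{-2 + U + s}$ ($G{\left(s,U \right)} = \frac{6}{-2 + \left(U + s\right)} = \frac{6}{-2 + U + s}$)
$T{\left(v,g \right)} = g + v + \frac{6}{-3 + g}$ ($T{\left(v,g \right)} = \left(v + g\right) + \frac{6}{-2 - 1 + g} = \left(g + v\right) + \frac{6}{-3 + g} = g + v + \frac{6}{-3 + g}$)
$C{\left(r,F \right)} = -9 + \frac{r \left(-3 + F\right)}{6 + \left(-13 + F\right) \left(-3 + F\right)}$ ($C{\left(r,F \right)} = -9 + \frac{r}{\frac{1}{-3 + F} \left(6 + \left(-3 + F\right) \left(F - 13\right)\right)} = -9 + \frac{r}{\frac{1}{-3 + F} \left(6 + \left(-3 + F\right) \left(-13 + F\right)\right)} = -9 + \frac{r}{\frac{1}{-3 + F} \left(6 + \left(-13 + F\right) \left(-3 + F\right)\right)} = -9 + r \frac{-3 + F}{6 + \left(-13 + F\right) \left(-3 + F\right)} = -9 + \frac{r \left(-3 + F\right)}{6 + \left(-13 + F\right) \left(-3 + F\right)}$)
$- \left(46750 + 27385\right) \left(C{\left(36,115 \right)} - 25518\right) = - \left(46750 + 27385\right) \left(\left(-9 + \frac{36}{-13 + 115 + \frac{6}{-3 + 115}}\right) - 25518\right) = - 74135 \left(\left(-9 + \frac{36}{-13 + 115 + \frac{6}{112}}\right) - 25518\right) = - 74135 \left(\left(-9 + \frac{36}{-13 + 115 + 6 \cdot \frac{1}{112}}\right) - 25518\right) = - 74135 \left(\left(-9 + \frac{36}{-13 + 115 + \frac{3}{56}}\right) - 25518\right) = - 74135 \left(\left(-9 + \frac{36}{\frac{5715}{56}}\right) - 25518\right) = - 74135 \left(\left(-9 + 36 \cdot \frac{56}{5715}\right) - 25518\right) = - 74135 \left(\left(-9 + \frac{224}{635}\right) - 25518\right) = - 74135 \left(- \frac{5491}{635} - 25518\right) = - \frac{74135 \left(-16209421\right)}{635} = \left(-1\right) \left(- \frac{240337085167}{127}\right) = \frac{240337085167}{127}$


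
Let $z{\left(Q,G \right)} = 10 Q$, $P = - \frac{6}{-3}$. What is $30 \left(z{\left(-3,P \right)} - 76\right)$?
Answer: $-3180$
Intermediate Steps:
$P = 2$ ($P = \left(-6\right) \left(- \frac{1}{3}\right) = 2$)
$30 \left(z{\left(-3,P \right)} - 76\right) = 30 \left(10 \left(-3\right) - 76\right) = 30 \left(-30 - 76\right) = 30 \left(-106\right) = -3180$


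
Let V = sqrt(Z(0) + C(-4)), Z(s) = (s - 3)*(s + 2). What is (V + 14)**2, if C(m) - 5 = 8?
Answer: (14 + sqrt(7))**2 ≈ 277.08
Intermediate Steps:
C(m) = 13 (C(m) = 5 + 8 = 13)
Z(s) = (-3 + s)*(2 + s)
V = sqrt(7) (V = sqrt((-6 + 0**2 - 1*0) + 13) = sqrt((-6 + 0 + 0) + 13) = sqrt(-6 + 13) = sqrt(7) ≈ 2.6458)
(V + 14)**2 = (sqrt(7) + 14)**2 = (14 + sqrt(7))**2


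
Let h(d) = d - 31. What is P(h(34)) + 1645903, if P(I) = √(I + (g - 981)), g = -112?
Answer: 1645903 + I*√1090 ≈ 1.6459e+6 + 33.015*I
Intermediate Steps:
h(d) = -31 + d
P(I) = √(-1093 + I) (P(I) = √(I + (-112 - 981)) = √(I - 1093) = √(-1093 + I))
P(h(34)) + 1645903 = √(-1093 + (-31 + 34)) + 1645903 = √(-1093 + 3) + 1645903 = √(-1090) + 1645903 = I*√1090 + 1645903 = 1645903 + I*√1090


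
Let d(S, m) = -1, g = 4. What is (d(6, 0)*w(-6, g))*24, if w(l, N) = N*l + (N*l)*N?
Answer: 2880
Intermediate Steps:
w(l, N) = N*l + l*N²
(d(6, 0)*w(-6, g))*24 = -4*(-6)*(1 + 4)*24 = -4*(-6)*5*24 = -1*(-120)*24 = 120*24 = 2880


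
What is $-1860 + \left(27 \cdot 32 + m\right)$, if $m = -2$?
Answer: $-998$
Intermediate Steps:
$-1860 + \left(27 \cdot 32 + m\right) = -1860 + \left(27 \cdot 32 - 2\right) = -1860 + \left(864 - 2\right) = -1860 + 862 = -998$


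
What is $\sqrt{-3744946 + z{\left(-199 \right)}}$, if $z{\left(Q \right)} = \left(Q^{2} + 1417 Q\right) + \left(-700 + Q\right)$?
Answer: $1153 i \sqrt{3} \approx 1997.1 i$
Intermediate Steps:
$z{\left(Q \right)} = -700 + Q^{2} + 1418 Q$
$\sqrt{-3744946 + z{\left(-199 \right)}} = \sqrt{-3744946 + \left(-700 + \left(-199\right)^{2} + 1418 \left(-199\right)\right)} = \sqrt{-3744946 - 243281} = \sqrt{-3988227} = 1153 i \sqrt{3}$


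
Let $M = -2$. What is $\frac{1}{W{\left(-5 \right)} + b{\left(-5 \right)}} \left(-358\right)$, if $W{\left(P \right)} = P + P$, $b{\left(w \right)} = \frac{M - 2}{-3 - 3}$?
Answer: $\frac{537}{14} \approx 38.357$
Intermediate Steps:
$b{\left(w \right)} = \frac{2}{3}$ ($b{\left(w \right)} = \frac{-2 - 2}{-3 - 3} = - \frac{4}{-6} = \left(-4\right) \left(- \frac{1}{6}\right) = \frac{2}{3}$)
$W{\left(P \right)} = 2 P$
$\frac{1}{W{\left(-5 \right)} + b{\left(-5 \right)}} \left(-358\right) = \frac{1}{2 \left(-5\right) + \frac{2}{3}} \left(-358\right) = \frac{1}{-10 + \frac{2}{3}} \left(-358\right) = \frac{1}{- \frac{28}{3}} \left(-358\right) = \left(- \frac{3}{28}\right) \left(-358\right) = \frac{537}{14}$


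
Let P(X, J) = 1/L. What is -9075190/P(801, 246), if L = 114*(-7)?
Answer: 7242001620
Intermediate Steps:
L = -798
P(X, J) = -1/798 (P(X, J) = 1/(-798) = -1/798)
-9075190/P(801, 246) = -9075190/(-1/798) = -9075190*(-798) = 7242001620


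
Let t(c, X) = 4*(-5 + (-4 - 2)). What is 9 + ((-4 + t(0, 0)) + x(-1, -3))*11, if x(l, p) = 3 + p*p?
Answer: -387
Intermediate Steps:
x(l, p) = 3 + p**2
t(c, X) = -44 (t(c, X) = 4*(-5 - 6) = 4*(-11) = -44)
9 + ((-4 + t(0, 0)) + x(-1, -3))*11 = 9 + ((-4 - 44) + (3 + (-3)**2))*11 = 9 + (-48 + (3 + 9))*11 = 9 + (-48 + 12)*11 = 9 - 36*11 = 9 - 396 = -387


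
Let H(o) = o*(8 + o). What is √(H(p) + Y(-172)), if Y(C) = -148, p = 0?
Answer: 2*I*√37 ≈ 12.166*I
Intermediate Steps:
√(H(p) + Y(-172)) = √(0*(8 + 0) - 148) = √(0*8 - 148) = √(0 - 148) = √(-148) = 2*I*√37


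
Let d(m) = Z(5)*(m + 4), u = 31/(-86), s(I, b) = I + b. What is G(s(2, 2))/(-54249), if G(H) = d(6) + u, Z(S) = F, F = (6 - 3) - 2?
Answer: -829/4665414 ≈ -0.00017769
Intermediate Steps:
F = 1 (F = 3 - 2 = 1)
Z(S) = 1
u = -31/86 (u = 31*(-1/86) = -31/86 ≈ -0.36047)
d(m) = 4 + m (d(m) = 1*(m + 4) = 1*(4 + m) = 4 + m)
G(H) = 829/86 (G(H) = (4 + 6) - 31/86 = 10 - 31/86 = 829/86)
G(s(2, 2))/(-54249) = (829/86)/(-54249) = (829/86)*(-1/54249) = -829/4665414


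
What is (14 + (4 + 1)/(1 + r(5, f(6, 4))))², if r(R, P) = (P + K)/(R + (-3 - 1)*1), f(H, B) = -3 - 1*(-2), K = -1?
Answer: 81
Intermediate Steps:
f(H, B) = -1 (f(H, B) = -3 + 2 = -1)
r(R, P) = (-1 + P)/(-4 + R) (r(R, P) = (P - 1)/(R + (-3 - 1)*1) = (-1 + P)/(R - 4*1) = (-1 + P)/(R - 4) = (-1 + P)/(-4 + R))
(14 + (4 + 1)/(1 + r(5, f(6, 4))))² = (14 + (4 + 1)/(1 + (-1 - 1)/(-4 + 5)))² = (14 + 5/(1 - 2/1))² = (14 + 5/(1 + 1*(-2)))² = (14 + 5/(1 - 2))² = (14 + 5/(-1))² = (14 + 5*(-1))² = (14 - 5)² = 9² = 81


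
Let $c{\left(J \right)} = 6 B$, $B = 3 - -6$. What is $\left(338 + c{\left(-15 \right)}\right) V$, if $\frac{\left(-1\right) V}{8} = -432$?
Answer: $1354752$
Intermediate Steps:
$B = 9$ ($B = 3 + 6 = 9$)
$V = 3456$ ($V = \left(-8\right) \left(-432\right) = 3456$)
$c{\left(J \right)} = 54$ ($c{\left(J \right)} = 6 \cdot 9 = 54$)
$\left(338 + c{\left(-15 \right)}\right) V = \left(338 + 54\right) 3456 = 392 \cdot 3456 = 1354752$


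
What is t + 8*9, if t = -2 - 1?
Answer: 69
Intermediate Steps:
t = -3
t + 8*9 = -3 + 8*9 = -3 + 72 = 69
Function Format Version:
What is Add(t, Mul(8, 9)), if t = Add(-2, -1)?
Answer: 69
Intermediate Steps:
t = -3
Add(t, Mul(8, 9)) = Add(-3, Mul(8, 9)) = Add(-3, 72) = 69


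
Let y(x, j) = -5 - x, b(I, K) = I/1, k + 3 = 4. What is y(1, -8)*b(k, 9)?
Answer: -6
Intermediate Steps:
k = 1 (k = -3 + 4 = 1)
b(I, K) = I (b(I, K) = I*1 = I)
y(1, -8)*b(k, 9) = (-5 - 1*1)*1 = (-5 - 1)*1 = -6*1 = -6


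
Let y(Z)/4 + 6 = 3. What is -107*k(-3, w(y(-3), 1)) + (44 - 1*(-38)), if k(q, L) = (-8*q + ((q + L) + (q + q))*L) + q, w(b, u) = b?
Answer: -29129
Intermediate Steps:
y(Z) = -12 (y(Z) = -24 + 4*3 = -24 + 12 = -12)
k(q, L) = -7*q + L*(L + 3*q) (k(q, L) = (-8*q + ((L + q) + 2*q)*L) + q = (-8*q + (L + 3*q)*L) + q = (-8*q + L*(L + 3*q)) + q = -7*q + L*(L + 3*q))
-107*k(-3, w(y(-3), 1)) + (44 - 1*(-38)) = -107*((-12)² - 7*(-3) + 3*(-12)*(-3)) + (44 - 1*(-38)) = -107*(144 + 21 + 108) + (44 + 38) = -107*273 + 82 = -29211 + 82 = -29129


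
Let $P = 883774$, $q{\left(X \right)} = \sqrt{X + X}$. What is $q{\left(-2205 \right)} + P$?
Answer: $883774 + 21 i \sqrt{10} \approx 8.8377 \cdot 10^{5} + 66.408 i$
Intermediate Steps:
$q{\left(X \right)} = \sqrt{2} \sqrt{X}$ ($q{\left(X \right)} = \sqrt{2 X} = \sqrt{2} \sqrt{X}$)
$q{\left(-2205 \right)} + P = \sqrt{2} \sqrt{-2205} + 883774 = \sqrt{2} \cdot 21 i \sqrt{5} + 883774 = 21 i \sqrt{10} + 883774 = 883774 + 21 i \sqrt{10}$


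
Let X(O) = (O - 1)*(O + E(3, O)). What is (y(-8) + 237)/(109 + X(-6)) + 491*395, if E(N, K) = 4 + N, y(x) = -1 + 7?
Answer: 6594211/34 ≈ 1.9395e+5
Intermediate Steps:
y(x) = 6
X(O) = (-1 + O)*(7 + O) (X(O) = (O - 1)*(O + (4 + 3)) = (-1 + O)*(O + 7) = (-1 + O)*(7 + O))
(y(-8) + 237)/(109 + X(-6)) + 491*395 = (6 + 237)/(109 + (-7 + (-6)² + 6*(-6))) + 491*395 = 243/(109 + (-7 + 36 - 36)) + 193945 = 243/(109 - 7) + 193945 = 243/102 + 193945 = 243*(1/102) + 193945 = 81/34 + 193945 = 6594211/34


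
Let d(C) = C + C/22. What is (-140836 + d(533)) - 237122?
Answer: -8302817/22 ≈ -3.7740e+5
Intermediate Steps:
d(C) = 23*C/22 (d(C) = C + C*(1/22) = C + C/22 = 23*C/22)
(-140836 + d(533)) - 237122 = (-140836 + (23/22)*533) - 237122 = (-140836 + 12259/22) - 237122 = -3086133/22 - 237122 = -8302817/22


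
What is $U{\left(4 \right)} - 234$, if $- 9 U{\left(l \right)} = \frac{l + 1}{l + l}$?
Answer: $- \frac{16853}{72} \approx -234.07$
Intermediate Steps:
$U{\left(l \right)} = - \frac{1 + l}{18 l}$ ($U{\left(l \right)} = - \frac{\left(l + 1\right) \frac{1}{l + l}}{9} = - \frac{\left(1 + l\right) \frac{1}{2 l}}{9} = - \frac{\frac{1}{2} \frac{1}{l} \left(1 + l\right)}{9} = - \frac{1 + l}{18 l}$)
$U{\left(4 \right)} - 234 = \frac{-1 - 4}{18 \cdot 4} - 234 = \frac{1}{18} \cdot \frac{1}{4} \left(-1 - 4\right) - 234 = \frac{1}{18} \cdot \frac{1}{4} \left(-5\right) - 234 = - \frac{5}{72} - 234 = - \frac{16853}{72}$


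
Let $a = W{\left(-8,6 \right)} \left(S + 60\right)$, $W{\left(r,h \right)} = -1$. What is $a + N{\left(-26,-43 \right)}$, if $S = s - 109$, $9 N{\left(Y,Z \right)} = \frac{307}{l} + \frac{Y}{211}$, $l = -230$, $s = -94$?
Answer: $\frac{62387353}{436770} \approx 142.84$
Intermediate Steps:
$N{\left(Y,Z \right)} = - \frac{307}{2070} + \frac{Y}{1899}$ ($N{\left(Y,Z \right)} = \frac{\frac{307}{-230} + \frac{Y}{211}}{9} = \frac{307 \left(- \frac{1}{230}\right) + Y \frac{1}{211}}{9} = \frac{- \frac{307}{230} + \frac{Y}{211}}{9} = - \frac{307}{2070} + \frac{Y}{1899}$)
$S = -203$ ($S = -94 - 109 = -203$)
$a = 143$ ($a = - (-203 + 60) = \left(-1\right) \left(-143\right) = 143$)
$a + N{\left(-26,-43 \right)} = 143 + \left(- \frac{307}{2070} + \frac{1}{1899} \left(-26\right)\right) = 143 - \frac{70757}{436770} = \frac{62387353}{436770}$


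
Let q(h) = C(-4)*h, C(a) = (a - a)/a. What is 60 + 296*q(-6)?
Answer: 60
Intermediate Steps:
C(a) = 0 (C(a) = 0/a = 0)
q(h) = 0 (q(h) = 0*h = 0)
60 + 296*q(-6) = 60 + 296*0 = 60 + 0 = 60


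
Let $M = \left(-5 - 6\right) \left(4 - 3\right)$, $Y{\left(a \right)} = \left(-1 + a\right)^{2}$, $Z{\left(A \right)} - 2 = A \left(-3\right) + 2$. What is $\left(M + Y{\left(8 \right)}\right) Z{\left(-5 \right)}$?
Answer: $722$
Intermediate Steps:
$Z{\left(A \right)} = 4 - 3 A$ ($Z{\left(A \right)} = 2 + \left(A \left(-3\right) + 2\right) = 2 - \left(-2 + 3 A\right) = 4 - 3 A$)
$M = -11$ ($M = \left(-5 - 6\right) 1 = \left(-11\right) 1 = -11$)
$\left(M + Y{\left(8 \right)}\right) Z{\left(-5 \right)} = \left(-11 + \left(-1 + 8\right)^{2}\right) \left(4 - -15\right) = \left(-11 + 7^{2}\right) \left(4 + 15\right) = \left(-11 + 49\right) 19 = 38 \cdot 19 = 722$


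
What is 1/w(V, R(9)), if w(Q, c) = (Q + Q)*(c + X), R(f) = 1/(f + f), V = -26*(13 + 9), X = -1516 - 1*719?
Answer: 9/23010988 ≈ 3.9112e-7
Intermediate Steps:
X = -2235 (X = -1516 - 719 = -2235)
V = -572 (V = -26*22 = -572)
R(f) = 1/(2*f)
w(Q, c) = 2*Q*(-2235 + c) (w(Q, c) = (Q + Q)*(c - 2235) = (2*Q)*(-2235 + c) = 2*Q*(-2235 + c))
1/w(V, R(9)) = 1/(2*(-572)*(-2235 + (½)/9)) = 1/(2*(-572)*(-2235 + (½)*(⅑))) = 1/(2*(-572)*(-2235 + 1/18)) = 1/(2*(-572)*(-40229/18)) = 1/(23010988/9) = 9/23010988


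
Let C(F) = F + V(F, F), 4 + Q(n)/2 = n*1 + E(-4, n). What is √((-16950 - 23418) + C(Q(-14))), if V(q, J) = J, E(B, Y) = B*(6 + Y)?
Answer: 2*I*√10078 ≈ 200.78*I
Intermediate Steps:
Q(n) = -56 - 6*n (Q(n) = -8 + 2*(n*1 - 4*(6 + n)) = -8 + 2*(n + (-24 - 4*n)) = -8 + 2*(-24 - 3*n) = -8 + (-48 - 6*n) = -56 - 6*n)
C(F) = 2*F (C(F) = F + F = 2*F)
√((-16950 - 23418) + C(Q(-14))) = √((-16950 - 23418) + 2*(-56 - 6*(-14))) = √(-40368 + 2*(-56 + 84)) = √(-40368 + 2*28) = √(-40368 + 56) = √(-40312) = 2*I*√10078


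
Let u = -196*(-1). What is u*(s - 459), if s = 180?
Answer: -54684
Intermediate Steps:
u = 196
u*(s - 459) = 196*(180 - 459) = 196*(-279) = -54684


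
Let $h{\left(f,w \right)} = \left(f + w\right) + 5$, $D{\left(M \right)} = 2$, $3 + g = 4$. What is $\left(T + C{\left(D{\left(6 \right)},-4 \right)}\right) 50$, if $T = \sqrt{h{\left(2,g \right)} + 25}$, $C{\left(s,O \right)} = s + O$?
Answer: $-100 + 50 \sqrt{33} \approx 187.23$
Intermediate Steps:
$g = 1$ ($g = -3 + 4 = 1$)
$h{\left(f,w \right)} = 5 + f + w$
$C{\left(s,O \right)} = O + s$
$T = \sqrt{33}$ ($T = \sqrt{\left(5 + 2 + 1\right) + 25} = \sqrt{8 + 25} = \sqrt{33} \approx 5.7446$)
$\left(T + C{\left(D{\left(6 \right)},-4 \right)}\right) 50 = \left(\sqrt{33} + \left(-4 + 2\right)\right) 50 = \left(\sqrt{33} - 2\right) 50 = \left(-2 + \sqrt{33}\right) 50 = -100 + 50 \sqrt{33}$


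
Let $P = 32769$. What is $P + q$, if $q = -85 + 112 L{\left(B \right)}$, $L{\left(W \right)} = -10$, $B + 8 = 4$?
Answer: $31564$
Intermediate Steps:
$B = -4$ ($B = -8 + 4 = -4$)
$q = -1205$ ($q = -85 + 112 \left(-10\right) = -85 - 1120 = -1205$)
$P + q = 32769 - 1205 = 31564$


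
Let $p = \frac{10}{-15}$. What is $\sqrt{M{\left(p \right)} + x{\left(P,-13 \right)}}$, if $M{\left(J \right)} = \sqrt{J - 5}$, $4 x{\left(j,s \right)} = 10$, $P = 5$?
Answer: $\frac{\sqrt{90 + 12 i \sqrt{51}}}{6} \approx 1.7251 + 0.68995 i$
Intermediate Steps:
$x{\left(j,s \right)} = \frac{5}{2}$ ($x{\left(j,s \right)} = \frac{1}{4} \cdot 10 = \frac{5}{2}$)
$p = - \frac{2}{3}$ ($p = 10 \left(- \frac{1}{15}\right) = - \frac{2}{3} \approx -0.66667$)
$M{\left(J \right)} = \sqrt{-5 + J}$
$\sqrt{M{\left(p \right)} + x{\left(P,-13 \right)}} = \sqrt{\sqrt{-5 - \frac{2}{3}} + \frac{5}{2}} = \sqrt{\sqrt{- \frac{17}{3}} + \frac{5}{2}} = \sqrt{\frac{i \sqrt{51}}{3} + \frac{5}{2}} = \sqrt{\frac{5}{2} + \frac{i \sqrt{51}}{3}}$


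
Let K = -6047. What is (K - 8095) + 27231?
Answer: 13089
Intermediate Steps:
(K - 8095) + 27231 = (-6047 - 8095) + 27231 = -14142 + 27231 = 13089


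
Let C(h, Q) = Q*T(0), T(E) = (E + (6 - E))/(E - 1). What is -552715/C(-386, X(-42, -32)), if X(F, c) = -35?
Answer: -110543/42 ≈ -2632.0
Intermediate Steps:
T(E) = 6/(-1 + E)
C(h, Q) = -6*Q (C(h, Q) = Q*(6/(-1 + 0)) = Q*(6/(-1)) = Q*(6*(-1)) = Q*(-6) = -6*Q)
-552715/C(-386, X(-42, -32)) = -552715/((-6*(-35))) = -552715/210 = -552715*1/210 = -110543/42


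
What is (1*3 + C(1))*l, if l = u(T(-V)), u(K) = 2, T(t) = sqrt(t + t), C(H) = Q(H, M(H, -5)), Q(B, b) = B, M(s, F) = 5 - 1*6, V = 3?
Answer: 8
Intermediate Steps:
M(s, F) = -1 (M(s, F) = 5 - 6 = -1)
C(H) = H
T(t) = sqrt(2)*sqrt(t) (T(t) = sqrt(2*t) = sqrt(2)*sqrt(t))
l = 2
(1*3 + C(1))*l = (1*3 + 1)*2 = (3 + 1)*2 = 4*2 = 8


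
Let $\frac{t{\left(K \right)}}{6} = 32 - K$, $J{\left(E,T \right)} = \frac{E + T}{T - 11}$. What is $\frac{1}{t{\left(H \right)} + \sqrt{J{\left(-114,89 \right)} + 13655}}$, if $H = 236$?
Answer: $- \frac{95472}{115792663} - \frac{\sqrt{83075070}}{115792663} \approx -0.00090322$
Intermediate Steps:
$J{\left(E,T \right)} = \frac{E + T}{-11 + T}$
$t{\left(K \right)} = 192 - 6 K$ ($t{\left(K \right)} = 6 \left(32 - K\right) = 192 - 6 K$)
$\frac{1}{t{\left(H \right)} + \sqrt{J{\left(-114,89 \right)} + 13655}} = \frac{1}{\left(192 - 1416\right) + \sqrt{\frac{-114 + 89}{-11 + 89} + 13655}} = \frac{1}{\left(192 - 1416\right) + \sqrt{\frac{1}{78} \left(-25\right) + 13655}} = \frac{1}{-1224 + \sqrt{\frac{1}{78} \left(-25\right) + 13655}} = \frac{1}{-1224 + \sqrt{- \frac{25}{78} + 13655}} = \frac{1}{-1224 + \sqrt{\frac{1065065}{78}}} = \frac{1}{-1224 + \frac{\sqrt{83075070}}{78}}$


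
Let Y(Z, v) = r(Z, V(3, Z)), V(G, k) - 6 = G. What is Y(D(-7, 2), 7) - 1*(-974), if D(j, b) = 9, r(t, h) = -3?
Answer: 971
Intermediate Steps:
V(G, k) = 6 + G
Y(Z, v) = -3
Y(D(-7, 2), 7) - 1*(-974) = -3 - 1*(-974) = -3 + 974 = 971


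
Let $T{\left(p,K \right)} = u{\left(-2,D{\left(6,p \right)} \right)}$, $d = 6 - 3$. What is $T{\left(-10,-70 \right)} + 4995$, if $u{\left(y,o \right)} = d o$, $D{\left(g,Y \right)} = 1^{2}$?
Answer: $4998$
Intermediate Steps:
$D{\left(g,Y \right)} = 1$
$d = 3$
$u{\left(y,o \right)} = 3 o$
$T{\left(p,K \right)} = 3$ ($T{\left(p,K \right)} = 3 \cdot 1 = 3$)
$T{\left(-10,-70 \right)} + 4995 = 3 + 4995 = 4998$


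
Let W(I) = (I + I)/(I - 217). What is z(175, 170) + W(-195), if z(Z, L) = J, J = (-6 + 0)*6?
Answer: -7221/206 ≈ -35.053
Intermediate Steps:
J = -36 (J = -6*6 = -36)
z(Z, L) = -36
W(I) = 2*I/(-217 + I) (W(I) = (2*I)/(-217 + I) = 2*I/(-217 + I))
z(175, 170) + W(-195) = -36 + 2*(-195)/(-217 - 195) = -36 + 2*(-195)/(-412) = -36 + 2*(-195)*(-1/412) = -36 + 195/206 = -7221/206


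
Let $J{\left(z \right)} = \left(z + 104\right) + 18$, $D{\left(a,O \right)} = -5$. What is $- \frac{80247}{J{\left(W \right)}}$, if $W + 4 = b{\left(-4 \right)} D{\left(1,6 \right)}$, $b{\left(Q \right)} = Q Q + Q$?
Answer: $- \frac{80247}{58} \approx -1383.6$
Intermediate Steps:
$b{\left(Q \right)} = Q + Q^{2}$ ($b{\left(Q \right)} = Q^{2} + Q = Q + Q^{2}$)
$W = -64$ ($W = -4 + - 4 \left(1 - 4\right) \left(-5\right) = -4 + \left(-4\right) \left(-3\right) \left(-5\right) = -4 + 12 \left(-5\right) = -4 - 60 = -64$)
$J{\left(z \right)} = 122 + z$ ($J{\left(z \right)} = \left(104 + z\right) + 18 = 122 + z$)
$- \frac{80247}{J{\left(W \right)}} = - \frac{80247}{122 - 64} = - \frac{80247}{58}$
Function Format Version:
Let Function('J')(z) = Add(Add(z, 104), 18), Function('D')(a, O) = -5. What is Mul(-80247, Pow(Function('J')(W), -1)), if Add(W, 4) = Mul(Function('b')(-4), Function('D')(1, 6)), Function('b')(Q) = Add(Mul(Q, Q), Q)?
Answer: Rational(-80247, 58) ≈ -1383.6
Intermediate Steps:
Function('b')(Q) = Add(Q, Pow(Q, 2)) (Function('b')(Q) = Add(Pow(Q, 2), Q) = Add(Q, Pow(Q, 2)))
W = -64 (W = Add(-4, Mul(Mul(-4, Add(1, -4)), -5)) = Add(-4, Mul(Mul(-4, -3), -5)) = Add(-4, Mul(12, -5)) = Add(-4, -60) = -64)
Function('J')(z) = Add(122, z) (Function('J')(z) = Add(Add(104, z), 18) = Add(122, z))
Mul(-80247, Pow(Function('J')(W), -1)) = Mul(-80247, Pow(Add(122, -64), -1)) = Mul(-80247, Pow(58, -1)) = Mul(-80247, Rational(1, 58)) = Rational(-80247, 58)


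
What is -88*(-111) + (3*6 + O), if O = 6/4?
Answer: 19575/2 ≈ 9787.5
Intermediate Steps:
O = 3/2 (O = 6*(¼) = 3/2 ≈ 1.5000)
-88*(-111) + (3*6 + O) = -88*(-111) + (3*6 + 3/2) = 9768 + (18 + 3/2) = 9768 + 39/2 = 19575/2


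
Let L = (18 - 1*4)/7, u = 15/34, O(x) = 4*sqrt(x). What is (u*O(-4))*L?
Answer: 120*I/17 ≈ 7.0588*I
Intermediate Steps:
u = 15/34 (u = 15*(1/34) = 15/34 ≈ 0.44118)
L = 2 (L = (18 - 4)*(1/7) = 14*(1/7) = 2)
(u*O(-4))*L = (15*(4*sqrt(-4))/34)*2 = (15*(4*(2*I))/34)*2 = (15*(8*I)/34)*2 = (60*I/17)*2 = 120*I/17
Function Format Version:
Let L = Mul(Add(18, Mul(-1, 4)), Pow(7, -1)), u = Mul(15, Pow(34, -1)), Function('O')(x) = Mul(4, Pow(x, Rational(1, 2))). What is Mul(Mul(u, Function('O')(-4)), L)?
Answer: Mul(Rational(120, 17), I) ≈ Mul(7.0588, I)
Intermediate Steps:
u = Rational(15, 34) (u = Mul(15, Rational(1, 34)) = Rational(15, 34) ≈ 0.44118)
L = 2 (L = Mul(Add(18, -4), Rational(1, 7)) = Mul(14, Rational(1, 7)) = 2)
Mul(Mul(u, Function('O')(-4)), L) = Mul(Mul(Rational(15, 34), Mul(4, Pow(-4, Rational(1, 2)))), 2) = Mul(Mul(Rational(15, 34), Mul(4, Mul(2, I))), 2) = Mul(Mul(Rational(15, 34), Mul(8, I)), 2) = Mul(Mul(Rational(60, 17), I), 2) = Mul(Rational(120, 17), I)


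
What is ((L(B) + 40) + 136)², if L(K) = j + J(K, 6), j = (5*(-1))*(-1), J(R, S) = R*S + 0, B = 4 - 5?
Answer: 30625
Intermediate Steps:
B = -1
J(R, S) = R*S
j = 5 (j = -5*(-1) = 5)
L(K) = 5 + 6*K (L(K) = 5 + K*6 = 5 + 6*K)
((L(B) + 40) + 136)² = (((5 + 6*(-1)) + 40) + 136)² = (((5 - 6) + 40) + 136)² = ((-1 + 40) + 136)² = (39 + 136)² = 175² = 30625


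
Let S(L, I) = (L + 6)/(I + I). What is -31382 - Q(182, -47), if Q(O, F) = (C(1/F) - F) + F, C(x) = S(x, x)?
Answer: -62483/2 ≈ -31242.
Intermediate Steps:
S(L, I) = (6 + L)/(2*I) (S(L, I) = (6 + L)/((2*I)) = (6 + L)*(1/(2*I)) = (6 + L)/(2*I))
C(x) = (6 + x)/(2*x)
Q(O, F) = F*(6 + 1/F)/2 (Q(O, F) = ((6 + 1/F)/(2*((1/F))) - F) + F = ((6 + 1/F)/(2*(1/F)) - F) + F = (F*(6 + 1/F)/2 - F) + F = (-F + F*(6 + 1/F)/2) + F = F*(6 + 1/F)/2)
-31382 - Q(182, -47) = -31382 - (1/2 + 3*(-47)) = -31382 - (1/2 - 141) = -31382 - 1*(-281/2) = -31382 + 281/2 = -62483/2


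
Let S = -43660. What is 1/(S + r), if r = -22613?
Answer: -1/66273 ≈ -1.5089e-5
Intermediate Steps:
1/(S + r) = 1/(-43660 - 22613) = 1/(-66273) = -1/66273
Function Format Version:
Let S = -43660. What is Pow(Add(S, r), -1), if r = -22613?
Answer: Rational(-1, 66273) ≈ -1.5089e-5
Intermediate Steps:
Pow(Add(S, r), -1) = Pow(Add(-43660, -22613), -1) = Pow(-66273, -1) = Rational(-1, 66273)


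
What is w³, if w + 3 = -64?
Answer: -300763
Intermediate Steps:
w = -67 (w = -3 - 64 = -67)
w³ = (-67)³ = -300763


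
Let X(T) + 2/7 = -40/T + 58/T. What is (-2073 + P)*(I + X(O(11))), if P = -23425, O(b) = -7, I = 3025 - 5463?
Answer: 435658828/7 ≈ 6.2237e+7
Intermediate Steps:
I = -2438
X(T) = -2/7 + 18/T (X(T) = -2/7 + (-40/T + 58/T) = -2/7 + 18/T)
(-2073 + P)*(I + X(O(11))) = (-2073 - 23425)*(-2438 + (-2/7 + 18/(-7))) = -25498*(-2438 + (-2/7 + 18*(-⅐))) = -25498*(-2438 + (-2/7 - 18/7)) = -25498*(-2438 - 20/7) = -25498*(-17086/7) = 435658828/7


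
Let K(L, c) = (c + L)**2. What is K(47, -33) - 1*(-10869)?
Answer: 11065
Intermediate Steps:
K(L, c) = (L + c)**2
K(47, -33) - 1*(-10869) = (47 - 33)**2 - 1*(-10869) = 14**2 + 10869 = 196 + 10869 = 11065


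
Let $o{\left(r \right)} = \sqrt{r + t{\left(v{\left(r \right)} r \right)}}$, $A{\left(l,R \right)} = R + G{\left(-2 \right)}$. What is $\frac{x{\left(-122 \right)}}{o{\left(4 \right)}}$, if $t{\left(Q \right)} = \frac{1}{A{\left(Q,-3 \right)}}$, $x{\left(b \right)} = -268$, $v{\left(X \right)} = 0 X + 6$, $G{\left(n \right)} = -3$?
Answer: $- \frac{268 \sqrt{138}}{23} \approx -136.88$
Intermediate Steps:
$v{\left(X \right)} = 6$ ($v{\left(X \right)} = 0 + 6 = 6$)
$A{\left(l,R \right)} = -3 + R$ ($A{\left(l,R \right)} = R - 3 = -3 + R$)
$t{\left(Q \right)} = - \frac{1}{6}$ ($t{\left(Q \right)} = \frac{1}{-3 - 3} = \frac{1}{-6} = - \frac{1}{6}$)
$o{\left(r \right)} = \sqrt{- \frac{1}{6} + r}$ ($o{\left(r \right)} = \sqrt{r - \frac{1}{6}} = \sqrt{- \frac{1}{6} + r}$)
$\frac{x{\left(-122 \right)}}{o{\left(4 \right)}} = - \frac{268}{\frac{1}{6} \sqrt{-6 + 36 \cdot 4}} = - \frac{268}{\frac{1}{6} \sqrt{-6 + 144}} = - \frac{268}{\frac{1}{6} \sqrt{138}} = - 268 \frac{\sqrt{138}}{23} = - \frac{268 \sqrt{138}}{23}$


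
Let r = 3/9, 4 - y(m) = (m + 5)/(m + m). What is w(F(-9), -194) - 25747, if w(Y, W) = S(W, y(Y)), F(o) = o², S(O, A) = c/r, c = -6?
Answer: -25765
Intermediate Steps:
y(m) = 4 - (5 + m)/(2*m) (y(m) = 4 - (m + 5)/(m + m) = 4 - (5 + m)/(2*m))
r = ⅓ (r = 3*(⅑) = ⅓ ≈ 0.33333)
S(O, A) = -18 (S(O, A) = -6/⅓ = -6*3 = -18)
w(Y, W) = -18
w(F(-9), -194) - 25747 = -18 - 25747 = -25765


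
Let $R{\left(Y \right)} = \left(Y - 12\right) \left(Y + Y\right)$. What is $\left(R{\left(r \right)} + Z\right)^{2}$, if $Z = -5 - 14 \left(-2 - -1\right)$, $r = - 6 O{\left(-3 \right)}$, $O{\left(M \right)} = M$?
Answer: $50625$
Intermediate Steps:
$r = 18$ ($r = \left(-6\right) \left(-3\right) = 18$)
$R{\left(Y \right)} = 2 Y \left(-12 + Y\right)$ ($R{\left(Y \right)} = \left(-12 + Y\right) 2 Y = 2 Y \left(-12 + Y\right)$)
$Z = 9$ ($Z = -5 - 14 \left(-2 + 1\right) = -5 - -14 = -5 + 14 = 9$)
$\left(R{\left(r \right)} + Z\right)^{2} = \left(2 \cdot 18 \left(-12 + 18\right) + 9\right)^{2} = \left(2 \cdot 18 \cdot 6 + 9\right)^{2} = \left(216 + 9\right)^{2} = 225^{2} = 50625$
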